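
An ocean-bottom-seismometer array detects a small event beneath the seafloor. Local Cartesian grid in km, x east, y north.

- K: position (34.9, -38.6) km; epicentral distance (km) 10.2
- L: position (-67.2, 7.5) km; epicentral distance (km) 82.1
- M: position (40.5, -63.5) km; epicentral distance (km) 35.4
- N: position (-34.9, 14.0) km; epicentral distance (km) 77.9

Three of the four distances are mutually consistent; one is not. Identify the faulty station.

L

Solve using three stations at a time. Using K, M, N (subtract circle equations pairwise → linear system) gives (x, y) ≈ (29.5, -29.8).
Distances from that point to each station vs reported:
  K: calculated 10.3 vs reported 10.2 → residual 0.1 km
  L: calculated 103.7 vs reported 82.1 → residual 21.6 km
  M: calculated 35.4 vs reported 35.4 → residual 0.0 km
  N: calculated 77.9 vs reported 77.9 → residual 0.0 km
K, M, N are mutually consistent (residuals ≈ 0); L is off by 21.6 km.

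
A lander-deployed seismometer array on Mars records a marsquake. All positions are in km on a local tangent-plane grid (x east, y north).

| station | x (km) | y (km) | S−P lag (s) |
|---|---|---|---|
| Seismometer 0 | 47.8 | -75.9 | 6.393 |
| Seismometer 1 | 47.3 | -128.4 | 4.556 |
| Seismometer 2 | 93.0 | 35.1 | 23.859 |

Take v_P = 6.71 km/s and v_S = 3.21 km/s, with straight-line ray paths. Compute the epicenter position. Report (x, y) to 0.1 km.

Distance from S−P lag: d = Δt · v_P v_S / (v_P − v_S) = Δt · (6.71·3.21)/(6.71−3.21) ≈ 6.1540·Δt.
So d_Seismometer 0 = 39.34, d_Seismometer 1 = 28.04, d_Seismometer 2 = 146.83 km.
Circle about each station: (x − 47.8)² + (y + 75.9)² = 39.34²; (x − 47.3)² + (y + 128.4)² = 28.04²; (x − 93.0)² + (y − 35.1)² = 146.83².
Subtracting the Seismometer 0 equation from the Seismometer 1 and Seismometer 2 equations removes the quadratic terms:
-1.0 x − 105.0 y = 11439.59
90.4 x + 222.0 y = -18176.05
Solving the 2×2 system: x ≈ 68.1, y ≈ -109.6 km.
Check against Seismometer 0 (with the unrounded x, y): √((x − 47.8)²+(y + 75.9)²) = 39.33 ≈ 39.34 km. ✓

68.1 km east, -109.6 km north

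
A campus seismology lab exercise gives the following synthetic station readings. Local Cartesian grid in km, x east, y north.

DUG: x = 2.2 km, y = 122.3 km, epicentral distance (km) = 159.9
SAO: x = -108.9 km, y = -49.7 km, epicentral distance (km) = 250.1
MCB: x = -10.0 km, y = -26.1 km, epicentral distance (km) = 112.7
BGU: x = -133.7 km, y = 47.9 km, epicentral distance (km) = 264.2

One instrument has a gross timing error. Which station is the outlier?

MCB

Solve using three stations at a time. Using DUG, SAO, BGU (subtract circle equations pairwise → linear system) gives (x, y) ≈ (129.5, 25.7).
Distances from that point to each station vs reported:
  DUG: calculated 159.8 vs reported 159.9 → residual 0.1 km
  SAO: calculated 250.1 vs reported 250.1 → residual 0.0 km
  MCB: calculated 148.8 vs reported 112.7 → residual 36.1 km
  BGU: calculated 264.2 vs reported 264.2 → residual 0.0 km
DUG, SAO, BGU are mutually consistent (residuals ≈ 0); MCB is off by 36.1 km.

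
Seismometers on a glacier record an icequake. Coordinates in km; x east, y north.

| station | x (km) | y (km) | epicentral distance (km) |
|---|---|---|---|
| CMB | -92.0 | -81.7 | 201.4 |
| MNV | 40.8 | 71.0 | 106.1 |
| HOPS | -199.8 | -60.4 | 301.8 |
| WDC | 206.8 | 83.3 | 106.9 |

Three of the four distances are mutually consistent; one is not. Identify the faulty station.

WDC

Solve using three stations at a time. Using CMB, MNV, HOPS (subtract circle equations pairwise → linear system) gives (x, y) ≈ (99.0, -17.7).
Distances from that point to each station vs reported:
  CMB: calculated 201.4 vs reported 201.4 → residual 0.0 km
  MNV: calculated 106.1 vs reported 106.1 → residual 0.0 km
  HOPS: calculated 301.8 vs reported 301.8 → residual 0.0 km
  WDC: calculated 147.8 vs reported 106.9 → residual 40.9 km
CMB, MNV, HOPS are mutually consistent (residuals ≈ 0); WDC is off by 40.9 km.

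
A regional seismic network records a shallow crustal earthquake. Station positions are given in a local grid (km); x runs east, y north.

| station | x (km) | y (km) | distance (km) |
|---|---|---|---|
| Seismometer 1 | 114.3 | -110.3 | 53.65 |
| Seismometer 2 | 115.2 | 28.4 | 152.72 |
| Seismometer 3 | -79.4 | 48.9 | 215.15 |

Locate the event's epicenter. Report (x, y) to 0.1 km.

(60.8, -114.3)

Circle about each station: (x − 114.3)² + (y + 110.3)² = 53.65²; (x − 115.2)² + (y − 28.4)² = 152.72²; (x + 79.4)² + (y − 48.9)² = 215.15².
Subtracting pairs of circle equations eliminates x²+y² and gives linear equations (the radical axes):
1.8 x + 277.4 y = -31598.06
-387.4 x + 318.4 y = -59946.21
Solving the 2×2 system: x ≈ 60.8, y ≈ -114.3 km.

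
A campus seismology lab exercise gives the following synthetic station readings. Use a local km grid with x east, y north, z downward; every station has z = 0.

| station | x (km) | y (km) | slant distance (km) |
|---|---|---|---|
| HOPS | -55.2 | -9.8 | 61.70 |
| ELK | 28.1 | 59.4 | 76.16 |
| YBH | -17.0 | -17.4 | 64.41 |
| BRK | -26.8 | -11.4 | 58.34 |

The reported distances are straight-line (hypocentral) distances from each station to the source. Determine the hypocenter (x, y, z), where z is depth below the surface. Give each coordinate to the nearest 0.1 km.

x ≈ -31.5 km, y ≈ 32.0 km, depth ≈ 38.7 km

Each station gives a sphere (x−x_i)² + (y−y_i)² + z² = d_i² (stations at z=0).
Subtracting the HOPS sphere from ELK and YBH: z² cancels, leaving linear equations in x and y:
166.6 x + 138.4 y = -818.57
76.4 x − 15.2 y = -2893.08
Solving: x ≈ -31.500, y ≈ 32.004 km (keep extra digits for the depth step; rounded: -31.5, 32.0).
Then from the HOPS sphere: z² = 61.70² − (x + 55.2)² − (y + 9.8)² with x = -31.500, y = 32.004, so z ≈ 38.699 ≈ 38.7 km.
Check against BRK (with the unrounded solution): distance 58.34 ≈ 58.34 km. ✓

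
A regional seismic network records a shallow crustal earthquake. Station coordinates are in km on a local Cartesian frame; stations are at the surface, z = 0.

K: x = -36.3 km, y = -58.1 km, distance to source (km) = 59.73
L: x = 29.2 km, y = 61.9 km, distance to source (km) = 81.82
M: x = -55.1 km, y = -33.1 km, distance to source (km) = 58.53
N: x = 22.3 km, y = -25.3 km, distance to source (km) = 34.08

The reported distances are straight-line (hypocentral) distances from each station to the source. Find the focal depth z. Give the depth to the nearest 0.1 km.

depth ≈ 17.0 km

Each station gives a sphere (x−x_i)² + (y−y_i)² + z² = d_i² (stations at z=0).
Subtracting the K sphere from L and M: z² cancels, leaving linear equations in x and y:
131.0 x + 240.0 y = -3135.89
-37.6 x + 50.0 y = -419.77
Solving: x ≈ -3.599, y ≈ -11.102 km (keep extra digits for the depth step; rounded: -3.6, -11.1).
Then from the K sphere: z² = 59.73² − (x + 36.3)² − (y + 58.1)² with x = -3.599, y = -11.102, so z ≈ 17.015 ≈ 17.0 km.
Check against N (with the unrounded solution): distance 34.09 ≈ 34.08 km. ✓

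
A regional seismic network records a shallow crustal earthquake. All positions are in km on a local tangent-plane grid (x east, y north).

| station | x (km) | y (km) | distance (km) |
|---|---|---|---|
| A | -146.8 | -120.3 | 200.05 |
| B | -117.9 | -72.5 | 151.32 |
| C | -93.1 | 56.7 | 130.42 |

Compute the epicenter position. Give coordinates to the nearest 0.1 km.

19.5 km east, -9.1 km north

Circle about each station: (x + 146.8)² + (y + 120.3)² = 200.05²; (x + 117.9)² + (y + 72.5)² = 151.32²; (x + 93.1)² + (y − 56.7)² = 130.42².
Subtracting the A equation from the B and C equations removes the quadratic terms:
57.8 x + 95.6 y = 256.59
107.4 x + 354.0 y = -1129.20
Solving the 2×2 system: x ≈ 19.5, y ≈ -9.1 km.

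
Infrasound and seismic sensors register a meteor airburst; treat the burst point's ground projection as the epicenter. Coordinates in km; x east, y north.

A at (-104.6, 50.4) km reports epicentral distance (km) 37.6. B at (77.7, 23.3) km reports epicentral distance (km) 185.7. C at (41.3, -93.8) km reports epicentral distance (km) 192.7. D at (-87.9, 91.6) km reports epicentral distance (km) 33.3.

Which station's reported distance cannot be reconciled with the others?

B

Solve using three stations at a time. Using A, C, D (subtract circle equations pairwise → linear system) gives (x, y) ≈ (-69.5, 63.9).
Distances from that point to each station vs reported:
  A: calculated 37.6 vs reported 37.6 → residual 0.0 km
  B: calculated 152.7 vs reported 185.7 → residual 33.0 km
  C: calculated 192.7 vs reported 192.7 → residual 0.0 km
  D: calculated 33.3 vs reported 33.3 → residual 0.0 km
A, C, D are mutually consistent (residuals ≈ 0); B is off by 33.0 km.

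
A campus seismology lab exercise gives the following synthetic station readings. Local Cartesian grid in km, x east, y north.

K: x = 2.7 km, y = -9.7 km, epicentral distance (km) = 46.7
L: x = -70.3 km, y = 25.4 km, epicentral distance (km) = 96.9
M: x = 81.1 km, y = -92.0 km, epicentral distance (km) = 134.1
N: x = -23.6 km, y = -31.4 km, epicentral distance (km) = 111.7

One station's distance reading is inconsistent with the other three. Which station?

N

Solve using three stations at a time. Using K, L, M (subtract circle equations pairwise → linear system) gives (x, y) ≈ (26.4, 30.4).
Distances from that point to each station vs reported:
  K: calculated 46.6 vs reported 46.7 → residual 0.1 km
  L: calculated 96.8 vs reported 96.9 → residual 0.1 km
  M: calculated 134.1 vs reported 134.1 → residual 0.0 km
  N: calculated 79.5 vs reported 111.7 → residual 32.2 km
K, L, M are mutually consistent (residuals ≈ 0); N is off by 32.2 km.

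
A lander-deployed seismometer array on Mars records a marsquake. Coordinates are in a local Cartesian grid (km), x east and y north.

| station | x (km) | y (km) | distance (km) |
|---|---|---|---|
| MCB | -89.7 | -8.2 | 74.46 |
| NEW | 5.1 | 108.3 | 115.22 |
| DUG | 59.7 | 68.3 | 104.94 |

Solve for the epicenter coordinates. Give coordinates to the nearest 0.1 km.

x ≈ -15.3 km, y ≈ -5.1 km

Circle about each station: (x + 89.7)² + (y + 8.2)² = 74.46²; (x − 5.1)² + (y − 108.3)² = 115.22²; (x − 59.7)² + (y − 68.3)² = 104.94².
Subtracting the MCB equation from the NEW and DUG equations removes the quadratic terms:
189.6 x + 233.0 y = -4089.79
298.8 x + 153.0 y = -5352.46
Solving the 2×2 system: x ≈ -15.3, y ≈ -5.1 km.
Check against MCB (with the unrounded x, y): √((x + 89.7)²+(y + 8.2)²) = 74.46 ≈ 74.46 km. ✓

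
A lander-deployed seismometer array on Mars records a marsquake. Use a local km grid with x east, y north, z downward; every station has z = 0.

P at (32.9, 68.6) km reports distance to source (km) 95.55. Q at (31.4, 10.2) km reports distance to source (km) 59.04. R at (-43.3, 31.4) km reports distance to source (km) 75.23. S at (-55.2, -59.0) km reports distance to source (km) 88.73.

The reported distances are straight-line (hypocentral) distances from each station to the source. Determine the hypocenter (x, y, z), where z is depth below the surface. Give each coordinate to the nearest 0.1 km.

Each station gives a sphere (x−x_i)² + (y−y_i)² + z² = d_i² (stations at z=0).
Subtracting the P sphere from Q and R: z² cancels, leaving linear equations in x and y:
-3.0 x − 116.8 y = 945.71
-152.4 x − 74.4 y = 542.73
Solving: x ≈ 0.397, y ≈ -8.107 km (keep extra digits for the depth step; rounded: 0.4, -8.1).
Then from the P sphere: z² = 95.55² − (x − 32.9)² − (y − 68.6)² with x = 0.397, y = -8.107, so z ≈ 46.791 ≈ 46.8 km.

(0.4, -8.1, 46.8)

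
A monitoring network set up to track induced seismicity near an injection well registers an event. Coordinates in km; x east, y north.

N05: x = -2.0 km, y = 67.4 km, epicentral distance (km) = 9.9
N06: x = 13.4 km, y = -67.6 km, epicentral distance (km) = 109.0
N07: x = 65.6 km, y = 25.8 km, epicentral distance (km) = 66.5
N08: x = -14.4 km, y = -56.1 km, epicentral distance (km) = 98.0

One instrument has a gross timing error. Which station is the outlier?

N05

Solve using three stations at a time. Using N06, N07, N08 (subtract circle equations pairwise → linear system) gives (x, y) ≈ (0.9, 40.6).
Distances from that point to each station vs reported:
  N05: calculated 27.0 vs reported 9.9 → residual 17.1 km
  N06: calculated 108.9 vs reported 109.0 → residual 0.1 km
  N07: calculated 66.3 vs reported 66.5 → residual 0.2 km
  N08: calculated 97.9 vs reported 98.0 → residual 0.1 km
N06, N07, N08 are mutually consistent (residuals ≈ 0); N05 is off by 17.1 km.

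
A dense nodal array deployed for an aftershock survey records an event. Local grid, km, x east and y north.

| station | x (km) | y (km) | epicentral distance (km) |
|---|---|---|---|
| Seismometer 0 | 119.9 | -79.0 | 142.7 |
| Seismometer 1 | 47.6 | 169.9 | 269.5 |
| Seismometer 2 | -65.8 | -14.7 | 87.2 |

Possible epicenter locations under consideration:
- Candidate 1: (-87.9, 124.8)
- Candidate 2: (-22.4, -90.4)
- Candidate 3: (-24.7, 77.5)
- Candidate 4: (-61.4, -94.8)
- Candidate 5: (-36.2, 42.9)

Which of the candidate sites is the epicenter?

Candidate 2

For each candidate, compare |candidate − station| to the reported distance:
Candidate 1: residuals Seismometer 0 148.4, Seismometer 1 126.7, Seismometer 2 54.0 → max 148.4 km
Candidate 2: residuals Seismometer 0 0.1, Seismometer 1 0.0, Seismometer 2 0.1 → max 0.1 km
Candidate 3: residuals Seismometer 0 70.4, Seismometer 1 152.2, Seismometer 2 13.7 → max 152.2 km
Candidate 4: residuals Seismometer 0 39.3, Seismometer 1 16.8, Seismometer 2 7.0 → max 39.3 km
Candidate 5: residuals Seismometer 0 55.4, Seismometer 1 117.3, Seismometer 2 22.4 → max 117.3 km
Only Candidate 2 has all residuals ≈ 0.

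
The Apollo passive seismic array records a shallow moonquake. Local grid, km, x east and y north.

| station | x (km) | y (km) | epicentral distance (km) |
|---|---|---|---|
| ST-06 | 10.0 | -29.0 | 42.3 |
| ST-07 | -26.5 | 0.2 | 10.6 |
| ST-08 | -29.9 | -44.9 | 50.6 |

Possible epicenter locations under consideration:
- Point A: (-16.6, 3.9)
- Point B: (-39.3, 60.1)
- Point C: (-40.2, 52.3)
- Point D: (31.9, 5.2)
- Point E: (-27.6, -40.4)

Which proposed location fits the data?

Point A

For each candidate, compare |candidate − station| to the reported distance:
Point A: residuals ST-06 0.0, ST-07 0.0, ST-08 0.0 → max 0.0 km
Point B: residuals ST-06 59.5, ST-07 50.7, ST-08 54.8 → max 59.5 km
Point C: residuals ST-06 53.2, ST-07 43.3, ST-08 47.1 → max 53.2 km
Point D: residuals ST-06 1.7, ST-07 48.0, ST-08 29.0 → max 48.0 km
Point E: residuals ST-06 3.0, ST-07 30.0, ST-08 45.5 → max 45.5 km
Only Point A has all residuals ≈ 0.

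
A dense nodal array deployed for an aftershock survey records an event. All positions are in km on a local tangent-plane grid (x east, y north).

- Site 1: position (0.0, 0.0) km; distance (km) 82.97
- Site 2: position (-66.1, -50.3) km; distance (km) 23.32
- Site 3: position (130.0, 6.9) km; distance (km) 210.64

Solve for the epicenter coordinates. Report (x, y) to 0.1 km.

x ≈ -77.4 km, y ≈ -29.9 km

Circle about each station: x² + y² = 82.97²; (x + 66.1)² + (y + 50.3)² = 23.32²; (x − 130.0)² + (y − 6.9)² = 210.64².
Subtracting pairs of circle equations eliminates x²+y² and gives linear equations (the radical axes):
-132.2 x − 100.6 y = 13239.50
260.0 x + 13.8 y = -20537.58
Solving the 2×2 system: x ≈ -77.4, y ≈ -29.9 km.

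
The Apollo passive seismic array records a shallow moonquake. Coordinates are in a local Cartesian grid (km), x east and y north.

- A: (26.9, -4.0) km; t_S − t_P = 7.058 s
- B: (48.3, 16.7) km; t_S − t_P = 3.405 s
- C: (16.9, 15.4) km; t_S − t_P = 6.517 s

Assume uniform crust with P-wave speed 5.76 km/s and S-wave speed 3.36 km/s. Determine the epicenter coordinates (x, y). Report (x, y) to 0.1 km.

x ≈ 63.6 km, y ≈ 39.5 km

Distance from S−P lag: d = Δt · v_P v_S / (v_P − v_S) = Δt · (5.76·3.36)/(5.76−3.36) ≈ 8.0640·Δt.
So d_A = 56.92, d_B = 27.46, d_C = 52.55 km.
Circle about each station: (x − 26.9)² + (y + 4.0)² = 56.92²; (x − 48.3)² + (y − 16.7)² = 27.46²; (x − 16.9)² + (y − 15.4)² = 52.55².
Subtracting the A equation from the B and C equations removes the quadratic terms:
42.8 x + 41.4 y = 4358.00
-20.0 x + 38.8 y = 261.54
Solving the 2×2 system: x ≈ 63.6, y ≈ 39.5 km.
Check against A (with the unrounded x, y): √((x − 26.9)²+(y + 4.0)²) = 56.93 ≈ 56.92 km. ✓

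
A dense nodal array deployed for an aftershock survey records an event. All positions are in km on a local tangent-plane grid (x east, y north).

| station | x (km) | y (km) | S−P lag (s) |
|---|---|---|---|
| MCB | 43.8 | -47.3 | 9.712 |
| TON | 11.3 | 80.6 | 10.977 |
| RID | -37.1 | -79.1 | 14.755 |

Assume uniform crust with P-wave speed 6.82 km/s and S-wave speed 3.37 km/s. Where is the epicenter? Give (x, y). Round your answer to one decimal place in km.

x ≈ 9.4 km, y ≈ 7.5 km

Distance from S−P lag: d = Δt · v_P v_S / (v_P − v_S) = Δt · (6.82·3.37)/(6.82−3.37) ≈ 6.6619·Δt.
So d_MCB = 64.70, d_TON = 73.13, d_RID = 98.30 km.
Circle about each station: (x − 43.8)² + (y + 47.3)² = 64.70²; (x − 11.3)² + (y − 80.6)² = 73.13²; (x + 37.1)² + (y + 79.1)² = 98.30².
Subtracting the MCB equation from the TON and RID equations removes the quadratic terms:
-65.0 x + 255.8 y = 1306.41
-161.8 x − 63.6 y = -1999.31
Solving the 2×2 system: x ≈ 9.4, y ≈ 7.5 km.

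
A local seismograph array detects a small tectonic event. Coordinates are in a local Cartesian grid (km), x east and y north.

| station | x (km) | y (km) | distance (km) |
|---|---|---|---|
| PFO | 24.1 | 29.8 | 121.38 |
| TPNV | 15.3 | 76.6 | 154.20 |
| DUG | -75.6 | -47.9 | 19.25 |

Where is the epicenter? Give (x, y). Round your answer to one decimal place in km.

-59.4 km east, -58.3 km north

Circle about each station: (x − 24.1)² + (y − 29.8)² = 121.38²; (x − 15.3)² + (y − 76.6)² = 154.20²; (x + 75.6)² + (y + 47.9)² = 19.25².
Subtracting pairs of circle equations eliminates x²+y² and gives linear equations (the radical axes):
-17.6 x + 93.6 y = -4411.74
-199.4 x − 155.4 y = 20903.46
Solving the 2×2 system: x ≈ -59.4, y ≈ -58.3 km.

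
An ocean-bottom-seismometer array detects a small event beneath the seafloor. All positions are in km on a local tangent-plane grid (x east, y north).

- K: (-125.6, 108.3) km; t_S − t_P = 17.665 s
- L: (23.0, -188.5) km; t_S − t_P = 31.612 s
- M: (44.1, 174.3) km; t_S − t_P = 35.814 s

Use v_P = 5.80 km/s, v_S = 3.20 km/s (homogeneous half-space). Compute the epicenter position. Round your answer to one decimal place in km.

x ≈ -124.6 km, y ≈ -17.8 km

Distance from S−P lag: d = Δt · v_P v_S / (v_P − v_S) = Δt · (5.80·3.20)/(5.80−3.20) ≈ 7.1385·Δt.
So d_K = 126.10, d_L = 225.66, d_M = 255.66 km.
Circle about each station: (x + 125.6)² + (y − 108.3)² = 126.10²; (x − 23.0)² + (y + 188.5)² = 225.66²; (x − 44.1)² + (y − 174.3)² = 255.66².
Subtracting the K equation from the L and M equations removes the quadratic terms:
297.2 x − 593.6 y = -26464.23
339.4 x + 132.0 y = -44639.78
Solving the 2×2 system: x ≈ -124.6, y ≈ -17.8 km.
Check against K (with the unrounded x, y): √((x + 125.6)²+(y − 108.3)²) = 126.11 ≈ 126.10 km. ✓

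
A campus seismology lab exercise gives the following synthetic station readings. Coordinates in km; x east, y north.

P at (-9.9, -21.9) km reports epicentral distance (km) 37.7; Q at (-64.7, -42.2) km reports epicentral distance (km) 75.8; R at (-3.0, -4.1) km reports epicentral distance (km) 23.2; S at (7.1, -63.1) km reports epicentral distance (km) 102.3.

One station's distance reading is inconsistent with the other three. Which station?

S

Solve using three stations at a time. Using P, Q, R (subtract circle equations pairwise → linear system) gives (x, y) ≈ (-15.4, 15.3).
Distances from that point to each station vs reported:
  P: calculated 37.6 vs reported 37.7 → residual 0.1 km
  Q: calculated 75.7 vs reported 75.8 → residual 0.1 km
  R: calculated 23.0 vs reported 23.2 → residual 0.2 km
  S: calculated 81.5 vs reported 102.3 → residual 20.8 km
P, Q, R are mutually consistent (residuals ≈ 0); S is off by 20.8 km.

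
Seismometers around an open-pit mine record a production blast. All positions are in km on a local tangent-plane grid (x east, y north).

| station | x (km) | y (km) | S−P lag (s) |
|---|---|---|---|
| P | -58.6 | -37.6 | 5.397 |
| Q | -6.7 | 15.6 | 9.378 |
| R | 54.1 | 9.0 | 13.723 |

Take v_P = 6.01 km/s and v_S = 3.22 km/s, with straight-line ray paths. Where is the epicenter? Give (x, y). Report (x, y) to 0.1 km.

Distance from S−P lag: d = Δt · v_P v_S / (v_P − v_S) = Δt · (6.01·3.22)/(6.01−3.22) ≈ 6.9363·Δt.
So d_P = 37.44, d_Q = 65.05, d_R = 95.19 km.
Circle about each station: (x + 58.6)² + (y + 37.6)² = 37.44²; (x + 6.7)² + (y − 15.6)² = 65.05²; (x − 54.1)² + (y − 9.0)² = 95.19².
Subtracting the P equation from the Q and R equations removes the quadratic terms:
103.8 x + 106.4 y = -7389.22
225.4 x + 93.2 y = -9499.29
Solving the 2×2 system: x ≈ -22.5, y ≈ -47.5 km.

-22.5 km east, -47.5 km north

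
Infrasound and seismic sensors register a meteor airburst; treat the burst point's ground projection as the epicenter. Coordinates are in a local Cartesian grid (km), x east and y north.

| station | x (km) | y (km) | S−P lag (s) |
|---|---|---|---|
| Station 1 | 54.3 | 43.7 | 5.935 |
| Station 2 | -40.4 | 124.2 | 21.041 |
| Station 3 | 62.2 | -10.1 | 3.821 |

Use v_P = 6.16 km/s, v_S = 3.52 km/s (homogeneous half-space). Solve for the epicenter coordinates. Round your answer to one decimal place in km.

(87.7, 8.2)

Distance from S−P lag: d = Δt · v_P v_S / (v_P − v_S) = Δt · (6.16·3.52)/(6.16−3.52) ≈ 8.2133·Δt.
So d_Station 1 = 48.75, d_Station 2 = 172.82, d_Station 3 = 31.38 km.
Circle about each station: (x − 54.3)² + (y − 43.7)² = 48.75²; (x + 40.4)² + (y − 124.2)² = 172.82²; (x − 62.2)² + (y + 10.1)² = 31.38².
Subtracting the Station 1 equation from the Station 2 and Station 3 equations removes the quadratic terms:
-189.4 x + 161.0 y = -15290.57
15.8 x − 107.6 y = 504.53
Solving the 2×2 system: x ≈ 87.7, y ≈ 8.2 km.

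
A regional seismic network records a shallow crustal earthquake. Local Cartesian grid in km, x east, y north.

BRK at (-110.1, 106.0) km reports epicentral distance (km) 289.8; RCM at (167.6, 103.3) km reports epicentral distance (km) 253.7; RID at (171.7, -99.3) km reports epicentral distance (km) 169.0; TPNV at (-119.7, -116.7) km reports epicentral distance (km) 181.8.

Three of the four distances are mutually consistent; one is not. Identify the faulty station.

RID

Solve using three stations at a time. Using BRK, RCM, TPNV (subtract circle equations pairwise → linear system) gives (x, y) ≈ (61.8, -127.3).
Distances from that point to each station vs reported:
  BRK: calculated 289.8 vs reported 289.8 → residual 0.0 km
  RCM: calculated 253.7 vs reported 253.7 → residual 0.0 km
  RID: calculated 113.4 vs reported 169.0 → residual 55.6 km
  TPNV: calculated 181.8 vs reported 181.8 → residual 0.0 km
BRK, RCM, TPNV are mutually consistent (residuals ≈ 0); RID is off by 55.6 km.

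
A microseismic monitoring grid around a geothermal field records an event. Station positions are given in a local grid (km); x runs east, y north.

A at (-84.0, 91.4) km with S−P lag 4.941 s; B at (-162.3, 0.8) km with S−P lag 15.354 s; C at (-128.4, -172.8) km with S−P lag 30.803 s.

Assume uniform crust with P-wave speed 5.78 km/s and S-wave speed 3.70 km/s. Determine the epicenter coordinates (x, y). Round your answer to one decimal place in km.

(-91.1, 141.7)

Distance from S−P lag: d = Δt · v_P v_S / (v_P − v_S) = Δt · (5.78·3.70)/(5.78−3.70) ≈ 10.2817·Δt.
So d_A = 50.80, d_B = 157.87, d_C = 316.71 km.
Circle about each station: (x + 84.0)² + (y − 91.4)² = 50.80²; (x + 162.3)² + (y − 0.8)² = 157.87²; (x + 128.4)² + (y + 172.8)² = 316.71².
Subtracting the A equation from the B and C equations removes the quadratic terms:
-156.6 x − 181.2 y = -11410.33
-88.8 x − 528.4 y = -66788.14
Solving the 2×2 system: x ≈ -91.1, y ≈ 141.7 km.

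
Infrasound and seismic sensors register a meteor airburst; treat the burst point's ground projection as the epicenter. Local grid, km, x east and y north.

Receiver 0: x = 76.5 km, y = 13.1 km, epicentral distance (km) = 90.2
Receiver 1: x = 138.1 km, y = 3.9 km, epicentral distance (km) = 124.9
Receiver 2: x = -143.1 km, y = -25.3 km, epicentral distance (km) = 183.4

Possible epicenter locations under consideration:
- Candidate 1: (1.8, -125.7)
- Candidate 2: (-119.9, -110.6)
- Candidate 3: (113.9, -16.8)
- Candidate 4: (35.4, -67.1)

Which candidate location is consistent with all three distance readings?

For each candidate, compare |candidate − station| to the reported distance:
Candidate 1: residuals Receiver 0 67.4, Receiver 1 63.2, Receiver 2 7.1 → max 67.4 km
Candidate 2: residuals Receiver 0 141.9, Receiver 1 157.4, Receiver 2 95.0 → max 157.4 km
Candidate 3: residuals Receiver 0 42.3, Receiver 1 93.1, Receiver 2 73.7 → max 93.1 km
Candidate 4: residuals Receiver 0 0.1, Receiver 1 0.0, Receiver 2 0.1 → max 0.1 km
Only Candidate 4 has all residuals ≈ 0.

Candidate 4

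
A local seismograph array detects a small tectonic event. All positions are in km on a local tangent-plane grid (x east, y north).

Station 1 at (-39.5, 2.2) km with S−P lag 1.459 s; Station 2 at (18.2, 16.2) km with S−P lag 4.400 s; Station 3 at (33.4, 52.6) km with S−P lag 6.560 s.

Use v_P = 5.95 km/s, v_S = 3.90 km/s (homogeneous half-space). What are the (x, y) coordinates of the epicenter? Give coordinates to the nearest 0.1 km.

Distance from S−P lag: d = Δt · v_P v_S / (v_P − v_S) = Δt · (5.95·3.90)/(5.95−3.90) ≈ 11.3195·Δt.
So d_Station 1 = 16.52, d_Station 2 = 49.81, d_Station 3 = 74.26 km.
Circle about each station: (x + 39.5)² + (y − 2.2)² = 16.52²; (x − 18.2)² + (y − 16.2)² = 49.81²; (x − 33.4)² + (y − 52.6)² = 74.26².
Subtracting the Station 1 equation from the Station 2 and Station 3 equations removes the quadratic terms:
115.4 x + 28.0 y = -3179.54
145.8 x + 100.8 y = -2924.41
Solving the 2×2 system: x ≈ -31.6, y ≈ 16.7 km.

x ≈ -31.6 km, y ≈ 16.7 km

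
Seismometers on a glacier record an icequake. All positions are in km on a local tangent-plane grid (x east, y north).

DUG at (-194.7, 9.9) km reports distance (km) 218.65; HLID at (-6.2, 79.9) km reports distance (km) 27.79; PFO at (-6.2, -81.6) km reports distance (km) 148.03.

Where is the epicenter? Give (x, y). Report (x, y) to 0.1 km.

17.0 km east, 64.6 km north

Circle about each station: (x + 194.7)² + (y − 9.9)² = 218.65²; (x + 6.2)² + (y − 79.9)² = 27.79²; (x + 6.2)² + (y + 81.6)² = 148.03².
Subtracting pairs of circle equations eliminates x²+y² and gives linear equations (the radical axes):
377.0 x + 140.0 y = 15451.89
377.0 x − 183.0 y = -5414.16
Solving the 2×2 system: x ≈ 17.0, y ≈ 64.6 km.
Check against DUG (with the unrounded x, y): √((x + 194.7)²+(y − 9.9)²) = 218.65 ≈ 218.65 km. ✓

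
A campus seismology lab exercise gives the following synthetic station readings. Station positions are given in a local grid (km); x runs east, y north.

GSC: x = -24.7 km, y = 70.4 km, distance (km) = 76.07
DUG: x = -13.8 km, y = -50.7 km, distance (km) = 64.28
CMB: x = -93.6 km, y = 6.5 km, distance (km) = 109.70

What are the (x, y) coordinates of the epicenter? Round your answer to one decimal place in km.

Circle about each station: (x + 24.7)² + (y − 70.4)² = 76.07²; (x + 13.8)² + (y + 50.7)² = 64.28²; (x + 93.6)² + (y − 6.5)² = 109.70².
Subtracting the GSC equation from the DUG and CMB equations removes the quadratic terms:
21.8 x − 242.2 y = -1150.59
-137.8 x − 127.8 y = -3010.49
Solving the 2×2 system: x ≈ 16.1, y ≈ 6.2 km.
Check against GSC (with the unrounded x, y): √((x + 24.7)²+(y − 70.4)²) = 76.07 ≈ 76.07 km. ✓

x ≈ 16.1 km, y ≈ 6.2 km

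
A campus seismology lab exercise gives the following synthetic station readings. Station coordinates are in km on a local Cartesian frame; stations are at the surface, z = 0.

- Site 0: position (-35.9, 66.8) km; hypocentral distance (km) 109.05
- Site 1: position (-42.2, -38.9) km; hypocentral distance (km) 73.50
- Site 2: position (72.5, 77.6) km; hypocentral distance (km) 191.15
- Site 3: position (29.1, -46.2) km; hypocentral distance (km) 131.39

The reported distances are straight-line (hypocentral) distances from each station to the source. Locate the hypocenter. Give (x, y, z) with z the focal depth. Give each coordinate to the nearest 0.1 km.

(-86.8, -13.9, 52.8)

Each station gives a sphere (x−x_i)² + (y−y_i)² + z² = d_i² (stations at z=0).
Subtracting the Site 0 sphere from Site 1 and Site 2: z² cancels, leaving linear equations in x and y:
-12.6 x − 211.4 y = 4032.65
216.8 x + 21.6 y = -19119.46
Solving: x ≈ -86.804, y ≈ -13.902 km (keep extra digits for the depth step; rounded: -86.8, -13.9).
Then from the Site 0 sphere: z² = 109.05² − (x + 35.9)² − (y − 66.8)² with x = -86.804, y = -13.902, so z ≈ 52.800 ≈ 52.8 km.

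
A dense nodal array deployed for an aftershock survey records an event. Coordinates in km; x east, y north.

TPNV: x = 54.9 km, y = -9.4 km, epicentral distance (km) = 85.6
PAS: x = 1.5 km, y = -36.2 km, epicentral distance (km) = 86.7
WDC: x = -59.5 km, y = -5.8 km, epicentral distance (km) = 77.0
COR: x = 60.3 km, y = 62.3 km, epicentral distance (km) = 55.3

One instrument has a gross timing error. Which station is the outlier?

COR

Solve using three stations at a time. Using TPNV, PAS, WDC (subtract circle equations pairwise → linear system) gives (x, y) ≈ (-6.6, 50.1).
Distances from that point to each station vs reported:
  TPNV: calculated 85.5 vs reported 85.6 → residual 0.1 km
  PAS: calculated 86.6 vs reported 86.7 → residual 0.1 km
  WDC: calculated 76.9 vs reported 77.0 → residual 0.1 km
  COR: calculated 68.0 vs reported 55.3 → residual 12.7 km
TPNV, PAS, WDC are mutually consistent (residuals ≈ 0); COR is off by 12.7 km.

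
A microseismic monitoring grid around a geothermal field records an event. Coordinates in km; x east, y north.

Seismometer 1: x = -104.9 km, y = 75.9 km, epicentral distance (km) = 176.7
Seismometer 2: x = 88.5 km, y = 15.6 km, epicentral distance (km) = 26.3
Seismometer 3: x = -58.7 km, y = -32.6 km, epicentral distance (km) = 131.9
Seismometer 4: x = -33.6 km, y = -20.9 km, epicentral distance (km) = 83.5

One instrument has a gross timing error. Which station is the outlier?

Seismometer 4

Solve using three stations at a time. Using Seismometer 1, Seismometer 2, Seismometer 3 (subtract circle equations pairwise → linear system) gives (x, y) ≈ (62.5, 19.4).
Distances from that point to each station vs reported:
  Seismometer 1: calculated 176.7 vs reported 176.7 → residual 0.0 km
  Seismometer 2: calculated 26.3 vs reported 26.3 → residual 0.0 km
  Seismometer 3: calculated 131.9 vs reported 131.9 → residual 0.0 km
  Seismometer 4: calculated 104.2 vs reported 83.5 → residual 20.7 km
Seismometer 1, Seismometer 2, Seismometer 3 are mutually consistent (residuals ≈ 0); Seismometer 4 is off by 20.7 km.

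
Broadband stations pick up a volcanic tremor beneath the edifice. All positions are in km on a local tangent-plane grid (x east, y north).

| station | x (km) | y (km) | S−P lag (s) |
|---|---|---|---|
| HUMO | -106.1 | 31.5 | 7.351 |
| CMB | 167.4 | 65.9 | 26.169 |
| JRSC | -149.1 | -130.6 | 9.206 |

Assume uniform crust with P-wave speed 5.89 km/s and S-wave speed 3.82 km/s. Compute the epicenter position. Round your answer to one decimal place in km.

(-93.5, -47.4)

Distance from S−P lag: d = Δt · v_P v_S / (v_P − v_S) = Δt · (5.89·3.82)/(5.89−3.82) ≈ 10.8695·Δt.
So d_HUMO = 79.90, d_CMB = 284.44, d_JRSC = 100.06 km.
Circle about each station: (x + 106.1)² + (y − 31.5)² = 79.90²; (x − 167.4)² + (y − 65.9)² = 284.44²; (x + 149.1)² + (y + 130.6)² = 100.06².
Subtracting the HUMO equation from the CMB and JRSC equations removes the quadratic terms:
547.0 x + 68.8 y = -54405.99
-86.0 x − 324.2 y = 23409.72
Solving the 2×2 system: x ≈ -93.5, y ≈ -47.4 km.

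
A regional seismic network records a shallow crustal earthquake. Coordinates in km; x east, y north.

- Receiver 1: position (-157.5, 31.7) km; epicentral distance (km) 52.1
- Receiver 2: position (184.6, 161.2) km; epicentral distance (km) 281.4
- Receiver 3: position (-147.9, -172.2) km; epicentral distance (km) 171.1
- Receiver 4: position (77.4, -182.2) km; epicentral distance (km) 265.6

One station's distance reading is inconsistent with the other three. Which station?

Receiver 2

Solve using three stations at a time. Using Receiver 1, Receiver 3, Receiver 4 (subtract circle equations pairwise → linear system) gives (x, y) ≈ (-119.1, -3.5).
Distances from that point to each station vs reported:
  Receiver 1: calculated 52.1 vs reported 52.1 → residual 0.0 km
  Receiver 2: calculated 345.5 vs reported 281.4 → residual 64.1 km
  Receiver 3: calculated 171.1 vs reported 171.1 → residual 0.0 km
  Receiver 4: calculated 265.6 vs reported 265.6 → residual 0.0 km
Receiver 1, Receiver 3, Receiver 4 are mutually consistent (residuals ≈ 0); Receiver 2 is off by 64.1 km.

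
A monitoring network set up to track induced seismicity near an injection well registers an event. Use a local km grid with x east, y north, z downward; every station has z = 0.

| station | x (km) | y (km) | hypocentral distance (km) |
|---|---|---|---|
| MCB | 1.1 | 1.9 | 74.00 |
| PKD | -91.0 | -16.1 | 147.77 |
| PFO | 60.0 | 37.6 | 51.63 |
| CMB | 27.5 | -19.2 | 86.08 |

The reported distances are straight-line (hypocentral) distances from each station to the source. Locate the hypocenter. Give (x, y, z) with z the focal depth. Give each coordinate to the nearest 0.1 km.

Each station gives a sphere (x−x_i)² + (y−y_i)² + z² = d_i² (stations at z=0).
Subtracting the MCB sphere from PKD and PFO: z² cancels, leaving linear equations in x and y:
-184.2 x − 36.0 y = -7824.58
117.8 x + 71.4 y = 7819.28
Solving: x ≈ 31.105, y ≈ 58.195 km (keep extra digits for the depth step; rounded: 31.1, 58.2).
Then from the MCB sphere: z² = 74.00² − (x − 1.1)² − (y − 1.9)² with x = 31.105, y = 58.195, so z ≈ 37.504 ≈ 37.5 km.

x ≈ 31.1 km, y ≈ 58.2 km, depth ≈ 37.5 km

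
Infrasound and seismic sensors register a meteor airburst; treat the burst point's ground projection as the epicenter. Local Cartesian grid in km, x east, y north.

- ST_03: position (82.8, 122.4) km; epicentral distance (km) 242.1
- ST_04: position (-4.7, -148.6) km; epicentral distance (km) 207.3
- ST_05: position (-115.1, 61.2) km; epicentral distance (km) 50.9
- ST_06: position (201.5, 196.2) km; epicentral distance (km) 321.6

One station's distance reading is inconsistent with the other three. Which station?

Solve using three stations at a time. Using ST_03, ST_04, ST_05 (subtract circle equations pairwise → linear system) gives (x, y) ≈ (-133.6, 13.8).
Distances from that point to each station vs reported:
  ST_03: calculated 242.1 vs reported 242.1 → residual 0.0 km
  ST_04: calculated 207.3 vs reported 207.3 → residual 0.0 km
  ST_05: calculated 50.9 vs reported 50.9 → residual 0.0 km
  ST_06: calculated 381.5 vs reported 321.6 → residual 59.9 km
ST_03, ST_04, ST_05 are mutually consistent (residuals ≈ 0); ST_06 is off by 59.9 km.

ST_06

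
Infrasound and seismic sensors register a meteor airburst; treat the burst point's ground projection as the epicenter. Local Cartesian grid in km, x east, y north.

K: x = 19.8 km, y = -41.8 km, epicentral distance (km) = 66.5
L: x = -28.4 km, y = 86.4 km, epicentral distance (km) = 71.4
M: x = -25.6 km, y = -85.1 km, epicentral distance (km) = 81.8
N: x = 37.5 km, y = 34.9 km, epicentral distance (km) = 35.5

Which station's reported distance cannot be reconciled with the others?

Solve using three stations at a time. Using K, L, N (subtract circle equations pairwise → linear system) gives (x, y) ≈ (4.1, 22.8).
Distances from that point to each station vs reported:
  K: calculated 66.5 vs reported 66.5 → residual 0.0 km
  L: calculated 71.4 vs reported 71.4 → residual 0.0 km
  M: calculated 111.9 vs reported 81.8 → residual 30.1 km
  N: calculated 35.5 vs reported 35.5 → residual 0.0 km
K, L, N are mutually consistent (residuals ≈ 0); M is off by 30.1 km.

M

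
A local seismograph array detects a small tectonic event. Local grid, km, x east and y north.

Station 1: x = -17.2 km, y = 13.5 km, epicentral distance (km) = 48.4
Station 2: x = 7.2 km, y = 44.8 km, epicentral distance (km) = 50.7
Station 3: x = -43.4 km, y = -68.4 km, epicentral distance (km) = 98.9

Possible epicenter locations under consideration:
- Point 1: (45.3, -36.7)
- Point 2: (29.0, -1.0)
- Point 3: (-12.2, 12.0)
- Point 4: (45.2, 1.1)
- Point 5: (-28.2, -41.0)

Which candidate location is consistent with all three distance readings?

For each candidate, compare |candidate − station| to the reported distance:
Point 1: residuals Station 1 31.8, Station 2 39.3, Station 3 4.7 → max 39.3 km
Point 2: residuals Station 1 0.0, Station 2 0.0, Station 3 0.0 → max 0.0 km
Point 3: residuals Station 1 43.2, Station 2 12.6, Station 3 12.7 → max 43.2 km
Point 4: residuals Station 1 15.2, Station 2 7.2, Station 3 13.7 → max 15.2 km
Point 5: residuals Station 1 7.2, Station 2 42.1, Station 3 67.6 → max 67.6 km
Only Point 2 has all residuals ≈ 0.

Point 2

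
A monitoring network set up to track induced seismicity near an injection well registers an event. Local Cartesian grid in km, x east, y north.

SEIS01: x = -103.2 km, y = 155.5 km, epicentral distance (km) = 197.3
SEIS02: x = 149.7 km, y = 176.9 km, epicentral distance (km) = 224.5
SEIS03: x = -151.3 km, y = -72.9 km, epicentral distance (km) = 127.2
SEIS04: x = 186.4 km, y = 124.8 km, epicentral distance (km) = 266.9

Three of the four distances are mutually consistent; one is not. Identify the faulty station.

SEIS02

Solve using three stations at a time. Using SEIS01, SEIS03, SEIS04 (subtract circle equations pairwise → linear system) gives (x, y) ≈ (-32.1, -28.5).
Distances from that point to each station vs reported:
  SEIS01: calculated 197.3 vs reported 197.3 → residual 0.0 km
  SEIS02: calculated 274.3 vs reported 224.5 → residual 49.8 km
  SEIS03: calculated 127.2 vs reported 127.2 → residual 0.0 km
  SEIS04: calculated 266.9 vs reported 266.9 → residual 0.0 km
SEIS01, SEIS03, SEIS04 are mutually consistent (residuals ≈ 0); SEIS02 is off by 49.8 km.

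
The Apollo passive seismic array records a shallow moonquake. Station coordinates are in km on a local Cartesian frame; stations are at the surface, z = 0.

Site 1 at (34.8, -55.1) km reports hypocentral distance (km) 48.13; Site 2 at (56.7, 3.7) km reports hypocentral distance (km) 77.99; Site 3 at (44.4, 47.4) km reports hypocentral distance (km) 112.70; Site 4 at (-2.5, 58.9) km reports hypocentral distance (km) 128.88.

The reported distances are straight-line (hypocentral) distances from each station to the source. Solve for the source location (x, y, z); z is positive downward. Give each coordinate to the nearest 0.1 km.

x ≈ 36.3 km, y ≈ -54.2 km, depth ≈ 48.1 km

Each station gives a sphere (x−x_i)² + (y−y_i)² + z² = d_i² (stations at z=0).
Subtracting the Site 1 sphere from Site 2 and Site 3: z² cancels, leaving linear equations in x and y:
43.8 x + 117.6 y = -4784.41
19.2 x + 205.0 y = -10413.72
Solving: x ≈ 36.281, y ≈ -54.197 km (keep extra digits for the depth step; rounded: 36.3, -54.2).
Then from the Site 1 sphere: z² = 48.13² − (x − 34.8)² − (y + 55.1)² with x = 36.281, y = -54.197, so z ≈ 48.099 ≈ 48.1 km.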